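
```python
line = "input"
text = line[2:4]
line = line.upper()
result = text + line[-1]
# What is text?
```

Trace:
`line = "input"` → line = 'input'
`text = line[2:4]` → text = 'pu'
`line = line.upper()` → line = 'INPUT'
`result = text + line[-1]` → result = 'puT'
So text = 'pu'

Answer: 'pu'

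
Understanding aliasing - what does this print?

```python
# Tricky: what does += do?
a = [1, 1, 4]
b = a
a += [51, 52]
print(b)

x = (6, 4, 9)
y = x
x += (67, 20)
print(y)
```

Key concept: += behavior differs for mutable vs immutable.
Step by step:
`a = [1, 1, 4]` → a = [1, 1, 4]
`b = a` → b = [1, 1, 4] (same object as a)
`a += [51, 52]` → a = [1, 1, 4, 51, 52] (same object as b); b = [1, 1, 4, 51, 52] (same object as a)
`print(b)` → prints [1, 1, 4, 51, 52]
`x = (6, 4, 9)` → x = (6, 4, 9)
`y = x` → y = (6, 4, 9)
`x += (67, 20)` → x = (6, 4, 9, 67, 20)
`print(y)` → prints (6, 4, 9)

Answer:
[1, 1, 4, 51, 52]
(6, 4, 9)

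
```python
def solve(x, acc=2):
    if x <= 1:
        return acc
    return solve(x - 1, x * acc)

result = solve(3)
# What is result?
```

Accumulator trace (n, acc): (3, 2) -> (2, 6) -> (1, 12) -> return 12

Answer: 12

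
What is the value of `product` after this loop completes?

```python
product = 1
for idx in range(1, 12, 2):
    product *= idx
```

Product of 1, 3, 5, ... up to 11
`product` takes the values: 1 → 3 → 15 → 105 → 945 → 10395

Answer: 10395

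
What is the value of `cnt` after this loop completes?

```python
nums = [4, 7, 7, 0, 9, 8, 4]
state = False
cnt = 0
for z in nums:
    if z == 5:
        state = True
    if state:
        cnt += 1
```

Count elements after first 5 in [4, 7, 7, 0, 9, 8, 4]
`cnt` takes the values: 0

Answer: 0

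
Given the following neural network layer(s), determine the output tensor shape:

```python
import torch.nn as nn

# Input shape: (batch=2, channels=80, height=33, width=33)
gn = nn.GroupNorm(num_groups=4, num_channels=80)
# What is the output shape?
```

Input: (2, 80, 33, 33) -> Output: (2, 80, 33, 33)

Answer: (2, 80, 33, 33)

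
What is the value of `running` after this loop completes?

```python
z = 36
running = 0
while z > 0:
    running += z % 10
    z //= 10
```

Sum digits of 36
`running` takes the values: 0 → 6 → 9

Answer: 9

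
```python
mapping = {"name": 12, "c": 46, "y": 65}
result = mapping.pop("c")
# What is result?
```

Trace:
`mapping = {"name": 12, "c": 46, "y": 65}` → mapping = {'name': 12, 'c': 46, 'y': 65}
`result = mapping.pop("c")` → mapping = {'name': 12, 'y': 65}; result = 46
So result = 46

Answer: 46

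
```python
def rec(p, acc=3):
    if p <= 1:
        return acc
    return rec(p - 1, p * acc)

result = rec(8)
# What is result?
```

Accumulator trace (n, acc): (8, 3) -> (7, 24) -> (6, 168) -> (5, 1008) -> (4, 5040) -> (3, 20160) -> (2, 60480) -> (1, 120960) -> return 120960

Answer: 120960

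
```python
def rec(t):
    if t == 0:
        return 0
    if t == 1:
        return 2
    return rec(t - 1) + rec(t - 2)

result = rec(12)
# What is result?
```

Build up from base cases: rec(0)=0, rec(1)=2, rec(2)=2, rec(3)=4, rec(4)=6, rec(5)=10, rec(6)=16, ..., rec(12)=288

Answer: 288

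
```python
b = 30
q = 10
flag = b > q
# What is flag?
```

Trace:
`b = 30` → b = 30
`q = 10` → q = 10
`flag = b > q` → flag = True
So flag = True

Answer: True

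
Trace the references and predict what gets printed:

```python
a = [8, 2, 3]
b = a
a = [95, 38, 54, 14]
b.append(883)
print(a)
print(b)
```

Key concept: rebinding vs mutation: a is rebound to a new list, b still points at the original.
Step by step:
`a = [8, 2, 3]` → a = [8, 2, 3]
`b = a` → b = [8, 2, 3] (same object as a)
`a = [95, 38, 54, 14]` → a = [95, 38, 54, 14]
`b.append(883)` → b = [8, 2, 3, 883]
`print(a)` → prints [95, 38, 54, 14]
`print(b)` → prints [8, 2, 3, 883]

Answer:
[95, 38, 54, 14]
[8, 2, 3, 883]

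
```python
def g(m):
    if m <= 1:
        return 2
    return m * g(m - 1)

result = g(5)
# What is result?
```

g(5) = 5 * 4 * 3 * 2 * 2 = 240

Answer: 240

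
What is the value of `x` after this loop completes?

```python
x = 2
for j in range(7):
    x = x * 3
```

Multiply by 3, 7 times: 2 * 3^7 = 4374
`x` takes the values: 2 → 6 → 18 → 54 → 162 → 486 → 1458 → 4374

Answer: 4374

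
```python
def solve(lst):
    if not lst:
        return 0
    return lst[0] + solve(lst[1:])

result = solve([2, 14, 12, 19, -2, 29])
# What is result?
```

2 + 14 + 12 + 19 + (-2) + 29 + 0 = 74

Answer: 74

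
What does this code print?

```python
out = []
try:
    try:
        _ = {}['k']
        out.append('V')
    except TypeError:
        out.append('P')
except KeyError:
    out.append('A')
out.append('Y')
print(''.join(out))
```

Execution trace: 'A' (outer except KeyError) → 'Y' (after the try/except). Output: AY

Answer: AY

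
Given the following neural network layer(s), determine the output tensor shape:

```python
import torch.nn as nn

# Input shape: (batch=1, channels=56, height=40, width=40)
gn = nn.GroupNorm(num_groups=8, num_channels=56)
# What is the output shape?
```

Input: (1, 56, 40, 40) -> Output: (1, 56, 40, 40)

Answer: (1, 56, 40, 40)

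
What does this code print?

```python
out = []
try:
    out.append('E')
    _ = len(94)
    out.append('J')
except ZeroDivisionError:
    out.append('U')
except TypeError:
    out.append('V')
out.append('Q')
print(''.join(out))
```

Execution trace: 'E' (try body) → 'V' (except TypeError) → 'Q' (after the try/except). Output: EVQ

Answer: EVQ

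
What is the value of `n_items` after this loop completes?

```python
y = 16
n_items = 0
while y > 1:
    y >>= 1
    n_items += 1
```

Count right shifts until 1
`n_items` takes the values: 0 → 1 → 2 → 3 → 4

Answer: 4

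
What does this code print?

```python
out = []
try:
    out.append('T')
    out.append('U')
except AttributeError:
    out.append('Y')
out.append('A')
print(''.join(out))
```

Execution trace: 'T' (try body) → 'U' (try body, no exception) → 'A' (after the try/except). Output: TUA

Answer: TUA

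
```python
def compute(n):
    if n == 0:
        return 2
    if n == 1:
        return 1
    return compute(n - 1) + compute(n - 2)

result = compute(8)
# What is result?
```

Build up from base cases: compute(0)=2, compute(1)=1, compute(2)=3, compute(3)=4, compute(4)=7, compute(5)=11, compute(6)=18, ..., compute(8)=47

Answer: 47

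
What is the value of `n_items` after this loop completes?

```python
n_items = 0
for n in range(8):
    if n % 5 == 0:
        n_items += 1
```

Count numbers divisible by 5 in range(8)
`n_items` takes the values: 0 → 1 → 2

Answer: 2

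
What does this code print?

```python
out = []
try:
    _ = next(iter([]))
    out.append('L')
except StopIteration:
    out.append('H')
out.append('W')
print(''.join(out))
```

Execution trace: 'H' (except StopIteration) → 'W' (after the try/except). Output: HW

Answer: HW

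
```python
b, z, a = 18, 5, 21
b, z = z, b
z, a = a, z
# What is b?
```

Trace:
`b, z, a = 18, 5, 21` → b = 18; z = 5; a = 21
`b, z = z, b` → b = 5; z = 18
`z, a = a, z` → z = 21; a = 18
So b = 5

Answer: 5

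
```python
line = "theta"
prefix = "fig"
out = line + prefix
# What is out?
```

Trace:
`line = "theta"` → line = 'theta'
`prefix = "fig"` → prefix = 'fig'
`out = line + prefix` → out = 'thetafig'
So out = 'thetafig'

Answer: 'thetafig'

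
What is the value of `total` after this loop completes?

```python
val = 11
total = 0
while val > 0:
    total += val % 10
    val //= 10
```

Sum digits of 11
`total` takes the values: 0 → 1 → 2

Answer: 2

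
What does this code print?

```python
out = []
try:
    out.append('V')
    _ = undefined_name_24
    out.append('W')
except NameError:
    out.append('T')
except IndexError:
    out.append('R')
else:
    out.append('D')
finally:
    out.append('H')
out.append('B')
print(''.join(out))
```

Execution trace: 'V' (try body) → 'T' (except NameError) → 'H' (finally) → 'B' (after the try/except). Output: VTHB

Answer: VTHB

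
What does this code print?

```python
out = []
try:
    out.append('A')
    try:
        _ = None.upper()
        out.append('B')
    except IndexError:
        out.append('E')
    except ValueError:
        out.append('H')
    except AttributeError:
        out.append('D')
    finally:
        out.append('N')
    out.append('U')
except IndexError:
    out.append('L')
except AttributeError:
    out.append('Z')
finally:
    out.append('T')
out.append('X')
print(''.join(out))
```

Execution trace: 'A' (try body) → 'D' (inner except AttributeError) → 'N' (inner finally) → 'U' (try body, no exception) → 'T' (finally) → 'X' (after the try/except). Output: ADNUTX

Answer: ADNUTX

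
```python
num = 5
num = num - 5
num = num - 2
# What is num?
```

Trace:
`num = 5` → num = 5
`num = num - 5` → num = 0
`num = num - 2` → num = -2
So num = -2

Answer: -2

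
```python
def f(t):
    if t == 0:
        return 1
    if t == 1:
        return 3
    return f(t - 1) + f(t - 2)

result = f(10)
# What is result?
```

Build up from base cases: f(0)=1, f(1)=3, f(2)=4, f(3)=7, f(4)=11, f(5)=18, f(6)=29, ..., f(10)=199

Answer: 199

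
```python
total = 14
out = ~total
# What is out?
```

Trace:
`total = 14` → total = 14
`out = ~total` → out = -15
So out = -15

Answer: -15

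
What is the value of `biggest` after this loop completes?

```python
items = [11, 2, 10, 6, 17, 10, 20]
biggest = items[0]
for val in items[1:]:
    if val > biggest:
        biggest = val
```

Maximum of [11, 2, 10, 6, 17, 10, 20]
`biggest` takes the values: 11 → 17 → 20

Answer: 20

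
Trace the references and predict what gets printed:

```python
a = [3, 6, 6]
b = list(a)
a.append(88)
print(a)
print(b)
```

Key concept: list() constructor creates copy.
Step by step:
`a = [3, 6, 6]` → a = [3, 6, 6]
`b = list(a)` → b = [3, 6, 6]
`a.append(88)` → a = [3, 6, 6, 88]
`print(a)` → prints [3, 6, 6, 88]
`print(b)` → prints [3, 6, 6]

Answer:
[3, 6, 6, 88]
[3, 6, 6]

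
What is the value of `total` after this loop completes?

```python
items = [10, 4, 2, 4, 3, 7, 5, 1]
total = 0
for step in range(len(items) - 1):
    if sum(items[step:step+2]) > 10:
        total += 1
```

Count windows with sum > 10
`total` takes the values: 0 → 1 → 2

Answer: 2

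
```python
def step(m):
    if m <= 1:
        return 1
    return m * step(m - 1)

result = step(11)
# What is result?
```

step(11) = 11 * 10 * 9 * 8 * 7 * 6 * 5 * 4 * 3 * 2 * 1 = 39916800

Answer: 39916800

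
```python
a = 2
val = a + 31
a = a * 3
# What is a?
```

Trace:
`a = 2` → a = 2
`val = a + 31` → val = 33
`a = a * 3` → a = 6
So a = 6

Answer: 6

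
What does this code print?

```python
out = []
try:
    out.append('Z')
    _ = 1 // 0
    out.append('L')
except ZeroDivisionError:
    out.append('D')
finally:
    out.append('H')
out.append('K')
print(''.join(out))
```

Execution trace: 'Z' (try body) → 'D' (except ZeroDivisionError) → 'H' (finally) → 'K' (after the try/except). Output: ZDHK

Answer: ZDHK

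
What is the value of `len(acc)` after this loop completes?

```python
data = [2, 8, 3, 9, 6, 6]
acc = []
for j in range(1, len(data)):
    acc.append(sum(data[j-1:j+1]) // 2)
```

Number of 2-element averages
`acc` takes the values: [] → [5] → [5, 5] → [5, 5, 6] → [5, 5, 6, 7] → [5, 5, 6, 7, 6]
So `len(acc)` = 5

Answer: 5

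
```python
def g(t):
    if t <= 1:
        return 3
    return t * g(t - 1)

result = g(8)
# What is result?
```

g(8) = 8 * 7 * 6 * 5 * 4 * 3 * 2 * 3 = 120960

Answer: 120960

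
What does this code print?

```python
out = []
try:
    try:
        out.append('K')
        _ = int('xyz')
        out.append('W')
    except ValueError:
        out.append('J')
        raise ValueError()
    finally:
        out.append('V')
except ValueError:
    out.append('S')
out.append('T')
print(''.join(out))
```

Execution trace: 'K' (inner try body) → 'J' (inner except ValueError) → 'V' (inner finally) → 'S' (outer except ValueError) → 'T' (after the try/except). Output: KJVST

Answer: KJVST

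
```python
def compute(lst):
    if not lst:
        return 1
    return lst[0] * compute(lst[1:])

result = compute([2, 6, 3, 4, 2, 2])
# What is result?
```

Product over [2, 6, 3, 4, 2, 2] = 2 * 6 * 3 * 4 * 2 * 2 = 576

Answer: 576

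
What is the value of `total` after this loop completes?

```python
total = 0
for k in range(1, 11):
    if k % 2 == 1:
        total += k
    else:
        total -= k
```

Add odd, subtract even
`total` takes the values: 0 → 1 → -1 → 2 → -2 → 3 → -3 → 4 → -4 → 5 → -5

Answer: -5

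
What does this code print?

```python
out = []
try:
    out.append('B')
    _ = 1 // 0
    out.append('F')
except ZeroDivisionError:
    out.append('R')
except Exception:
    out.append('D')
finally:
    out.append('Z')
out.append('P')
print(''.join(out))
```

Execution trace: 'B' (try body) → 'R' (except ZeroDivisionError) → 'Z' (finally) → 'P' (after the try/except). Output: BRZP

Answer: BRZP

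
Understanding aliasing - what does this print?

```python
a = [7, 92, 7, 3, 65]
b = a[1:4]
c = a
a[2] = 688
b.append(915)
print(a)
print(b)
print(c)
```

Key concept: slice vs alias.
Step by step:
`a = [7, 92, 7, 3, 65]` → a = [7, 92, 7, 3, 65]
`b = a[1:4]` → b = [92, 7, 3]
`c = a` → c = [7, 92, 7, 3, 65] (same object as a)
`a[2] = 688` → a = [7, 92, 688, 3, 65] (same object as c); c = [7, 92, 688, 3, 65] (same object as a)
`b.append(915)` → b = [92, 7, 3, 915]
`print(a)` → prints [7, 92, 688, 3, 65]
`print(b)` → prints [92, 7, 3, 915]
`print(c)` → prints [7, 92, 688, 3, 65]

Answer:
[7, 92, 688, 3, 65]
[92, 7, 3, 915]
[7, 92, 688, 3, 65]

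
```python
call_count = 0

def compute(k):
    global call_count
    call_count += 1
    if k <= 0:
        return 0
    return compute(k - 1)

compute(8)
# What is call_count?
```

Linear recursion stepping by 1: 9 calls from k=8 down to ≤0.

Answer: 9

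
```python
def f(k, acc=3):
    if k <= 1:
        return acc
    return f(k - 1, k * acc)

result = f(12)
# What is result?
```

Accumulator trace (n, acc): (12, 3) -> (11, 36) -> (10, 396) -> (9, 3960) -> (8, 35640) -> (7, 285120) -> (6, 1995840) -> (5, 11975040) -> (4, 59875200) -> (3, 239500800) -> (2, 718502400) -> (1, 1437004800) -> return 1437004800

Answer: 1437004800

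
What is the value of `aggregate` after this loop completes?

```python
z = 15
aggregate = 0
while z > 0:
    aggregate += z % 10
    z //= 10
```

Sum digits of 15
`aggregate` takes the values: 0 → 5 → 6

Answer: 6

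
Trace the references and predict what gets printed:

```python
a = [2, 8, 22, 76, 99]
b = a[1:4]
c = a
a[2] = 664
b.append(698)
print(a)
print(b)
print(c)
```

Key concept: slice vs alias.
Step by step:
`a = [2, 8, 22, 76, 99]` → a = [2, 8, 22, 76, 99]
`b = a[1:4]` → b = [8, 22, 76]
`c = a` → c = [2, 8, 22, 76, 99] (same object as a)
`a[2] = 664` → a = [2, 8, 664, 76, 99] (same object as c); c = [2, 8, 664, 76, 99] (same object as a)
`b.append(698)` → b = [8, 22, 76, 698]
`print(a)` → prints [2, 8, 664, 76, 99]
`print(b)` → prints [8, 22, 76, 698]
`print(c)` → prints [2, 8, 664, 76, 99]

Answer:
[2, 8, 664, 76, 99]
[8, 22, 76, 698]
[2, 8, 664, 76, 99]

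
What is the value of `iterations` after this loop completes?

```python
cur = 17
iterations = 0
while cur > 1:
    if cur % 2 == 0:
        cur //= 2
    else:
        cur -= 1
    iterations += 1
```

Steps to reduce 17 to 1
`iterations` takes the values: 0 → 1 → 2 → 3 → 4 → 5

Answer: 5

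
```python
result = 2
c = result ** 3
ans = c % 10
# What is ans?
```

Trace:
`result = 2` → result = 2
`c = result ** 3` → c = 8
`ans = c % 10` → ans = 8
So ans = 8

Answer: 8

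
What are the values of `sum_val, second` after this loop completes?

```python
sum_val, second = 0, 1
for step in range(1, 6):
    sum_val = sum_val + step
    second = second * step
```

Sum and factorial of 1 to 5
`sum_val, second` takes the values: (0, 1) → (1, 1) → (3, 1) → (3, 2) → (6, 2) → (6, 6) → (10, 6) → (10, 24) → (15, 24) → (15, 120)

Answer: 15, 120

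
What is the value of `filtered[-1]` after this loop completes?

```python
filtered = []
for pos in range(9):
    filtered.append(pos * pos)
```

Last element of squares 0 to 8
`filtered` takes the values: [] → [0] → [0, 1] → [0, 1, 4] → [0, 1, 4, 9] → [0, 1, 4, 9, 16] → [0, 1, 4, 9, 16, 25] → [0, 1, 4, 9, 16, 25, 36] → [0, 1, 4, 9, 16, 25, 36, 49] → [0, 1, 4, 9, 16, 25, 36, 49, 64]
So `filtered[-1]` = 64

Answer: 64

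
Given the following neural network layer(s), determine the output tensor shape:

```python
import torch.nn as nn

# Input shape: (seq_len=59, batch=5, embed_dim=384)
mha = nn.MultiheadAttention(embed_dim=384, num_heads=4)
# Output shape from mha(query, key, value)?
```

Input: (59, 5, 384) -> Output: (59, 5, 384)

Answer: (59, 5, 384)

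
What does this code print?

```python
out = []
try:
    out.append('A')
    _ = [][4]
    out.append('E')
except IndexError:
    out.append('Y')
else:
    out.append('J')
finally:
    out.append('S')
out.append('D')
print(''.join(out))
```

Execution trace: 'A' (try body) → 'Y' (except IndexError) → 'S' (finally) → 'D' (after the try/except). Output: AYSD

Answer: AYSD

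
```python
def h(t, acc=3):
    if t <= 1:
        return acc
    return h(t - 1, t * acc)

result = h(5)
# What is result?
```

Accumulator trace (n, acc): (5, 3) -> (4, 15) -> (3, 60) -> (2, 180) -> (1, 360) -> return 360

Answer: 360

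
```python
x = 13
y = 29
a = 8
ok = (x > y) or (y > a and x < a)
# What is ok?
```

Trace:
`x = 13` → x = 13
`y = 29` → y = 29
`a = 8` → a = 8
`ok = (x > y) or (y > a and x < a)` → ok = False
So ok = False

Answer: False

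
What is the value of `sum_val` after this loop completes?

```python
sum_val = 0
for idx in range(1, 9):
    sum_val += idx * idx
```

Sum of squares 1² to 8² = 204
`sum_val` takes the values: 0 → 1 → 5 → 14 → 30 → 55 → 91 → 140 → 204

Answer: 204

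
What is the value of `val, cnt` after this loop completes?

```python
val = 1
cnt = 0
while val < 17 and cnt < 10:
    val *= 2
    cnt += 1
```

Double until >= 17 or 10 iterations
`val, cnt` takes the values: (1, 0) → (2, 0) → (2, 1) → (4, 1) → (4, 2) → (8, 2) → (8, 3) → (16, 3) → (16, 4) → (32, 4) → (32, 5)

Answer: 32, 5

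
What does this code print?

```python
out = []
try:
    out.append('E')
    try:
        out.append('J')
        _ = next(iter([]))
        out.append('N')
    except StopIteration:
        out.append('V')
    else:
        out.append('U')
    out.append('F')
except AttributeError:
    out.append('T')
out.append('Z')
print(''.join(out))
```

Execution trace: 'E' (try body) → 'J' (inner try body) → 'V' (inner except StopIteration) → 'F' (try body, no exception) → 'Z' (after the try/except). Output: EJVFZ

Answer: EJVFZ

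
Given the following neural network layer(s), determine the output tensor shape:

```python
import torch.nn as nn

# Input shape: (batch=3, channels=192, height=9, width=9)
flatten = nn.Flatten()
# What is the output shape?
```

Input: (3, 192, 9, 9) -> Output: (3, 15552)

Answer: (3, 15552)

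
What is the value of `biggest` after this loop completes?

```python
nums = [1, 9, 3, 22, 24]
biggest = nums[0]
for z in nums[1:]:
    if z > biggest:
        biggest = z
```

Maximum of [1, 9, 3, 22, 24]
`biggest` takes the values: 1 → 9 → 22 → 24

Answer: 24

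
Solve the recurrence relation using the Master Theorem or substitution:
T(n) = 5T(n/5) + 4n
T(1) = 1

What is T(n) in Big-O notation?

By Master Theorem: a=5, b=5, f(n)=4n. Since log_5(5) = 1 and f(n) = Θ(n^1), Case 2 applies. T(n) = O(n log n).

Answer: O(n log n)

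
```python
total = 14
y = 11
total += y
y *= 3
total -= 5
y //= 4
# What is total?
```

Trace:
`total = 14` → total = 14
`y = 11` → y = 11
`total += y` → total = 25
`y *= 3` → y = 33
`total -= 5` → total = 20
`y //= 4` → y = 8
So total = 20

Answer: 20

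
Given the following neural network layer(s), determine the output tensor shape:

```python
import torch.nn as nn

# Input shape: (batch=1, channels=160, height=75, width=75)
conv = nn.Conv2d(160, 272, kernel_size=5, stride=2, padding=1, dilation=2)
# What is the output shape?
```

Input: (1, 160, 75, 75) -> Output: (1, 272, 35, 35)

Answer: (1, 272, 35, 35)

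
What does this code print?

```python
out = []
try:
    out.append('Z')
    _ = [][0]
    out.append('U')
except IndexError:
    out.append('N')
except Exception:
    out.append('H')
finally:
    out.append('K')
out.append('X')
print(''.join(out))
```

Execution trace: 'Z' (try body) → 'N' (except IndexError) → 'K' (finally) → 'X' (after the try/except). Output: ZNKX

Answer: ZNKX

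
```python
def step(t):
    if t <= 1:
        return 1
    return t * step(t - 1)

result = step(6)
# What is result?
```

step(6) = 6 * 5 * 4 * 3 * 2 * 1 = 720

Answer: 720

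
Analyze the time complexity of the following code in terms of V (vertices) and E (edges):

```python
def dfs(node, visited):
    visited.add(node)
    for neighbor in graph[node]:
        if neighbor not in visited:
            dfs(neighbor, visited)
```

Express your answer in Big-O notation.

This is Depth-first search (recursive). Time complexity: O(V + E).

Answer: O(V + E)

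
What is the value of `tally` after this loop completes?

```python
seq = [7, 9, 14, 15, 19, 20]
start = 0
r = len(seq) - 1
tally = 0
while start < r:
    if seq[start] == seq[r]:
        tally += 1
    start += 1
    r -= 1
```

Count matching pairs from ends
`tally` takes the values: 0

Answer: 0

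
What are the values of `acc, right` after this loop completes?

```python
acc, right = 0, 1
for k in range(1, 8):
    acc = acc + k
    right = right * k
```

Sum and factorial of 1 to 7
`acc, right` takes the values: (0, 1) → (1, 1) → (3, 1) → (3, 2) → (6, 2) → (6, 6) → (10, 6) → (10, 24) → (15, 24) → (15, 120) → (21, 120) → (21, 720) → (28, 720) → (28, 5040)

Answer: 28, 5040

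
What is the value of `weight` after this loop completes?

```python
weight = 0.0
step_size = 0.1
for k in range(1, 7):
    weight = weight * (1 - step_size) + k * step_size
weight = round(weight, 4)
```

Moving average with lr=0.1
`weight` takes the values: 0.0 → 0.1 → 0.29 → 0.561 → 0.9049 → 1.31441 → 1.782969 → 1.783

Answer: 1.783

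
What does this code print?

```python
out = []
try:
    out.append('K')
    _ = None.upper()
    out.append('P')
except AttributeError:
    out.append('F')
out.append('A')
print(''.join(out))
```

Execution trace: 'K' (try body) → 'F' (except AttributeError) → 'A' (after the try/except). Output: KFA

Answer: KFA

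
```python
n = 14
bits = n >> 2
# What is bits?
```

Trace:
`n = 14` → n = 14
`bits = n >> 2` → bits = 3
So bits = 3

Answer: 3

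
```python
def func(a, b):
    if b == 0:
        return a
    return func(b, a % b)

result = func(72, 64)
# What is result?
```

func(72, 64) -> func(64, 8) -> func(8, 0) -> 8

Answer: 8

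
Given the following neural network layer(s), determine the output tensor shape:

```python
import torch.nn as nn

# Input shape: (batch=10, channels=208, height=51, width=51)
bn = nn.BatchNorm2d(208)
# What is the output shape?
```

Input: (10, 208, 51, 51) -> Output: (10, 208, 51, 51)

Answer: (10, 208, 51, 51)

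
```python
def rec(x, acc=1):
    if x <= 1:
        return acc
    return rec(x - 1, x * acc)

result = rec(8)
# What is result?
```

Accumulator trace (n, acc): (8, 1) -> (7, 8) -> (6, 56) -> (5, 336) -> (4, 1680) -> (3, 6720) -> (2, 20160) -> (1, 40320) -> return 40320

Answer: 40320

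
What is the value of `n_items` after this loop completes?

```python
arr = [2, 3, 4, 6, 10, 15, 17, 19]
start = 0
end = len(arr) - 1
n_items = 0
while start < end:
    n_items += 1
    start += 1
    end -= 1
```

Iterations until pointers meet (list length 8)
`n_items` takes the values: 0 → 1 → 2 → 3 → 4

Answer: 4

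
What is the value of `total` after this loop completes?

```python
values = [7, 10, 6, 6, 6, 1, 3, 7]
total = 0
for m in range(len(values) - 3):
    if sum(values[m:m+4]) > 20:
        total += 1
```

Count windows with sum > 20
`total` takes the values: 0 → 1 → 2

Answer: 2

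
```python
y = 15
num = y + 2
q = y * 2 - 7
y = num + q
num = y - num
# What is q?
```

Trace:
`y = 15` → y = 15
`num = y + 2` → num = 17
`q = y * 2 - 7` → q = 23
`y = num + q` → y = 40
`num = y - num` → num = 23
So q = 23

Answer: 23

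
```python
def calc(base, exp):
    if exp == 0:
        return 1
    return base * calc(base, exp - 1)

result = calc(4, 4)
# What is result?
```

calc(4, 4) = 4 * 4 * 4 * 4 = 256

Answer: 256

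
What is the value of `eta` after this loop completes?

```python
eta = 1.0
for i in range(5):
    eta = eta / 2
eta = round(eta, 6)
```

Halving LR 5 times: 1 / 2^5
`eta` takes the values: 1.0 → 0.5 → 0.25 → 0.125 → 0.0625 → 0.03125

Answer: 0.03125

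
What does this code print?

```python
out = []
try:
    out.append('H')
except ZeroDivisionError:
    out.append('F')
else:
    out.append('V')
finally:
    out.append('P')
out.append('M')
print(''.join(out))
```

Execution trace: 'H' (try body, no exception) → 'V' (else) → 'P' (finally) → 'M' (after the try/except). Output: HVPM

Answer: HVPM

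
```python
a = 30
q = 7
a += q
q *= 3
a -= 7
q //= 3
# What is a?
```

Trace:
`a = 30` → a = 30
`q = 7` → q = 7
`a += q` → a = 37
`q *= 3` → q = 21
`a -= 7` → a = 30
`q //= 3` → q = 7
So a = 30

Answer: 30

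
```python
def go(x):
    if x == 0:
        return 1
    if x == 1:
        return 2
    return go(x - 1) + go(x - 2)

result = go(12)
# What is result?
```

Build up from base cases: go(0)=1, go(1)=2, go(2)=3, go(3)=5, go(4)=8, go(5)=13, go(6)=21, ..., go(12)=377

Answer: 377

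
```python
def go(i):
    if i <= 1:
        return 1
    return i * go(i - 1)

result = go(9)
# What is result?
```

go(9) = 9 * 8 * 7 * 6 * 5 * 4 * 3 * 2 * 1 = 362880

Answer: 362880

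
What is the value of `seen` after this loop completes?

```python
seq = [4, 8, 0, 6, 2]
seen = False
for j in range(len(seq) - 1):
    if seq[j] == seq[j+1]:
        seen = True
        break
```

Check consecutive duplicates in [4, 8, 0, 6, 2]
`seen` takes the values: False

Answer: False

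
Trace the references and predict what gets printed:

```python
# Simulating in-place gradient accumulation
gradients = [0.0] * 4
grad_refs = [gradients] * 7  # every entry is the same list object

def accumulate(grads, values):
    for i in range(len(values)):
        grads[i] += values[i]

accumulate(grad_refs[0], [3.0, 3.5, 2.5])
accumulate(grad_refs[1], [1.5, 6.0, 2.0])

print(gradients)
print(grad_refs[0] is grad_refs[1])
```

Key concept: gradient accumulation aliasing.
Step by step:
`gradients = [0.0] * 4` → gradients = [0.0, 0.0, 0.0, 0.0]
`grad_refs = [gradients] * 7` → grad_refs = [[0.0, 0.0, 0.0, 0.0], [0.0, 0.0, 0.0, 0.0], [0.0, 0.0, 0.0, 0.0], [0.0, 0.0, 0.0, 0.0], [0.0, 0.0, 0.0, 0.0], [0.0, 0.0, 0.0, 0.0], [0.0, 0.0, 0.0, 0.0]]
`accumulate(grad_refs[0], [3.0, 3.5, 2.5])` → gradients = [3.0, 3.5, 2.5, 0.0]; grad_refs = [[3.0, 3.5, 2.5, 0.0], [3.0, 3.5, 2.5, 0.0], [3.0, 3.5, 2.5, 0.0], [3.0, 3.5, 2.5, 0.0], [3.0, 3.5, 2.5, 0.0], [3.0, 3.5, 2.5, 0.0], [3.0, 3.5, 2.5, 0.0]]
`accumulate(grad_refs[1], [1.5, 6.0, 2.0])` → gradients = [4.5, 9.5, 4.5, 0.0]; grad_refs = [[4.5, 9.5, 4.5, 0.0], [4.5, 9.5, 4.5, 0.0], [4.5, 9.5, 4.5, 0.0], [4.5, 9.5, 4.5, 0.0], [4.5, 9.5, 4.5, 0.0], [4.5, 9.5, 4.5, 0.0], [4.5, 9.5, 4.5, 0.0]]
`print(gradients)` → prints [4.5, 9.5, 4.5, 0.0]
`print(grad_refs[0] is grad_refs[1])` → prints True

Answer:
[4.5, 9.5, 4.5, 0.0]
True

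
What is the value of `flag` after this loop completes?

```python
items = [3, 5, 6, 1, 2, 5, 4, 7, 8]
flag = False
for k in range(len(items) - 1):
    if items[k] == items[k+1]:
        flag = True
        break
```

Check consecutive duplicates in [3, 5, 6, 1, 2, 5, 4, 7, 8]
`flag` takes the values: False

Answer: False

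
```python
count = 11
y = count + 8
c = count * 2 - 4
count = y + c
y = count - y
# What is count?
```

Trace:
`count = 11` → count = 11
`y = count + 8` → y = 19
`c = count * 2 - 4` → c = 18
`count = y + c` → count = 37
`y = count - y` → y = 18
So count = 37

Answer: 37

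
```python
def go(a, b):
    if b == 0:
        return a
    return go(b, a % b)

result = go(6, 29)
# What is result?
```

go(6, 29) -> go(29, 6) -> go(6, 5) -> go(5, 1) -> go(1, 0) -> 1

Answer: 1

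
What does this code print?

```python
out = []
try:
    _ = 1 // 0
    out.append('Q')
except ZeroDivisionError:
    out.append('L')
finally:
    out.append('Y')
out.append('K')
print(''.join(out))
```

Execution trace: 'L' (except ZeroDivisionError) → 'Y' (finally) → 'K' (after the try/except). Output: LYK

Answer: LYK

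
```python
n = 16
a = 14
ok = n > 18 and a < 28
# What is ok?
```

Trace:
`n = 16` → n = 16
`a = 14` → a = 14
`ok = n > 18 and a < 28` → ok = False
So ok = False

Answer: False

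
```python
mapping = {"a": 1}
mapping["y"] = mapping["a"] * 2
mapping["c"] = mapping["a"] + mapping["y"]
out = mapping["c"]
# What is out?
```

Trace:
`mapping = {"a": 1}` → mapping = {'a': 1}
`mapping["y"] = mapping["a"] * 2` → mapping = {'a': 1, 'y': 2}
`mapping["c"] = mapping["a"] + mapping["y"]` → mapping = {'a': 1, 'y': 2, 'c': 3}
`out = mapping["c"]` → out = 3
So out = 3

Answer: 3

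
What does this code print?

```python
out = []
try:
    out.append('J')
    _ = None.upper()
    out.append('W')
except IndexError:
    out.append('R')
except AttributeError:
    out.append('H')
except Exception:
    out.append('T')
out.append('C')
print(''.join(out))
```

Execution trace: 'J' (try body) → 'H' (except AttributeError) → 'C' (after the try/except). Output: JHC

Answer: JHC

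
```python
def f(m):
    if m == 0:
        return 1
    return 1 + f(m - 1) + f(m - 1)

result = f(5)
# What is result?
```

f(m) = 1 + 2·f(m-1), f(0)=1. Closed form: (1+1)·2^5 - 1 = 63.

Answer: 63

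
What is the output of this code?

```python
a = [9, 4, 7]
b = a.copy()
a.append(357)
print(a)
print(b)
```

Key concept: list.copy() creates independent copy.
Step by step:
`a = [9, 4, 7]` → a = [9, 4, 7]
`b = a.copy()` → b = [9, 4, 7]
`a.append(357)` → a = [9, 4, 7, 357]
`print(a)` → prints [9, 4, 7, 357]
`print(b)` → prints [9, 4, 7]

Answer:
[9, 4, 7, 357]
[9, 4, 7]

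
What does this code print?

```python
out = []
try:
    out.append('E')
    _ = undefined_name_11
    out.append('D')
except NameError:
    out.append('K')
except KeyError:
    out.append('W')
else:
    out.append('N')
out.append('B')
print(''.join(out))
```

Execution trace: 'E' (try body) → 'K' (except NameError) → 'B' (after the try/except). Output: EKB

Answer: EKB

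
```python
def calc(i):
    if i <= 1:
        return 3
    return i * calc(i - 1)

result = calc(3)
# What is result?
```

calc(3) = 3 * 2 * 3 = 18

Answer: 18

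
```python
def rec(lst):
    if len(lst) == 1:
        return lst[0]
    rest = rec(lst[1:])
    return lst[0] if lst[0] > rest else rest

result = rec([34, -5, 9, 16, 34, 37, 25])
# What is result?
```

Recursive max over [34, -5, 9, 16, 34, 37, 25] = 37

Answer: 37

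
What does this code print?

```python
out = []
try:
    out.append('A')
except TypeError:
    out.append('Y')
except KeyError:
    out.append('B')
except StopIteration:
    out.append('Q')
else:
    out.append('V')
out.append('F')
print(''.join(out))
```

Execution trace: 'A' (try body, no exception) → 'V' (else) → 'F' (after the try/except). Output: AVF

Answer: AVF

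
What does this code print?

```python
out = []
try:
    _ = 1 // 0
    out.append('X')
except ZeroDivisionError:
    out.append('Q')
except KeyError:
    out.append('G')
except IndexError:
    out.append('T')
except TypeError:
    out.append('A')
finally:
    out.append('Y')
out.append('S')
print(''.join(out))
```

Execution trace: 'Q' (except ZeroDivisionError) → 'Y' (finally) → 'S' (after the try/except). Output: QYS

Answer: QYS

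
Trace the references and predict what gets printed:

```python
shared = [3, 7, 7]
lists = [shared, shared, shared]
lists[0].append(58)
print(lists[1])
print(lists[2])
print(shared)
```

Key concept: list of same reference.
Step by step:
`shared = [3, 7, 7]` → shared = [3, 7, 7]
`lists = [shared, shared, shared]` → lists = [[3, 7, 7], [3, 7, 7], [3, 7, 7]]
`lists[0].append(58)` → shared = [3, 7, 7, 58]; lists = [[3, 7, 7, 58], [3, 7, 7, 58], [3, 7, 7, 58]]
`print(lists[1])` → prints [3, 7, 7, 58]
`print(lists[2])` → prints [3, 7, 7, 58]
`print(shared)` → prints [3, 7, 7, 58]

Answer:
[3, 7, 7, 58]
[3, 7, 7, 58]
[3, 7, 7, 58]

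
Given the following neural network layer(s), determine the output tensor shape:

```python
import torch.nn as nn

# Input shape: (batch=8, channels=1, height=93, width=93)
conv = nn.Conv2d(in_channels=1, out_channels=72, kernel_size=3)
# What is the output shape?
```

Input: (8, 1, 93, 93) -> Output: (8, 72, 91, 91)

Answer: (8, 72, 91, 91)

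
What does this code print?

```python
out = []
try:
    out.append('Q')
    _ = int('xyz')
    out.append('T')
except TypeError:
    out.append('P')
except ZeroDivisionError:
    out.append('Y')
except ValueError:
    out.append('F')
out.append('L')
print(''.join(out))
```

Execution trace: 'Q' (try body) → 'F' (except ValueError) → 'L' (after the try/except). Output: QFL

Answer: QFL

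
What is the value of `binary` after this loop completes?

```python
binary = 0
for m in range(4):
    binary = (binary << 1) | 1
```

Build 4 consecutive 1-bits: 0b1111
`binary` takes the values: 0 → 1 → 3 → 7 → 15

Answer: 15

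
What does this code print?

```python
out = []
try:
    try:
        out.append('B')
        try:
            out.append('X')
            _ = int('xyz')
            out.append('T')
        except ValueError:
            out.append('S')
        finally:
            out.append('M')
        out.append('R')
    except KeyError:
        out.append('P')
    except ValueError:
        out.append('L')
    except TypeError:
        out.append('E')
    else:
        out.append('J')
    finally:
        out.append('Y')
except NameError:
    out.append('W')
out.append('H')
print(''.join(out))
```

Execution trace: 'B' (try body) → 'X' (inner try body) → 'S' (inner except ValueError) → 'M' (inner finally) → 'R' (try body, no exception) → 'J' (else) → 'Y' (finally) → 'H' (after the try/except). Output: BXSMRJYH

Answer: BXSMRJYH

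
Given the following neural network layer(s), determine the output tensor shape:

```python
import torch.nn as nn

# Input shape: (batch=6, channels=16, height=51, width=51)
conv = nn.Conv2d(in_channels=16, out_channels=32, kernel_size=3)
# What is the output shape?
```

Input: (6, 16, 51, 51) -> Output: (6, 32, 49, 49)

Answer: (6, 32, 49, 49)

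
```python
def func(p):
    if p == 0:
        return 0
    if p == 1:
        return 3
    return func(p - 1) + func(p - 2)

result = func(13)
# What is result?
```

Build up from base cases: func(0)=0, func(1)=3, func(2)=3, func(3)=6, func(4)=9, func(5)=15, func(6)=24, ..., func(13)=699

Answer: 699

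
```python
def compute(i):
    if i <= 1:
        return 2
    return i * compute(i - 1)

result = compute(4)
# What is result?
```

compute(4) = 4 * 3 * 2 * 2 = 48

Answer: 48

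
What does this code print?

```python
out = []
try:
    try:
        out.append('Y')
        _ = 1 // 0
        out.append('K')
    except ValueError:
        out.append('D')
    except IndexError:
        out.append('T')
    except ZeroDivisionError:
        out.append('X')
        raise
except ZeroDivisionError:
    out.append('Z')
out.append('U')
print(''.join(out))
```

Execution trace: 'Y' (inner try body) → 'X' (inner except ZeroDivisionError) → 'Z' (outer except ZeroDivisionError) → 'U' (after the try/except). Output: YXZU

Answer: YXZU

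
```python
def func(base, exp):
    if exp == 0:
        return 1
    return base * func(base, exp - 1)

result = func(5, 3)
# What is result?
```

func(5, 3) = 5 * 5 * 5 = 125

Answer: 125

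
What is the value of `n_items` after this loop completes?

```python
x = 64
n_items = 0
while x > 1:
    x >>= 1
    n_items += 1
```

Count right shifts until 1
`n_items` takes the values: 0 → 1 → 2 → 3 → 4 → 5 → 6

Answer: 6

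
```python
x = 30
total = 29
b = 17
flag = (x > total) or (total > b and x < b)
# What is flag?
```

Trace:
`x = 30` → x = 30
`total = 29` → total = 29
`b = 17` → b = 17
`flag = (x > total) or (total > b and x < b)` → flag = True
So flag = True

Answer: True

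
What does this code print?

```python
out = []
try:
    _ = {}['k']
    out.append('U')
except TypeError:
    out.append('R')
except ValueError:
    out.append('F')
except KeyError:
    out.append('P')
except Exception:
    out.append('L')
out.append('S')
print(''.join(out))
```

Execution trace: 'P' (except KeyError) → 'S' (after the try/except). Output: PS

Answer: PS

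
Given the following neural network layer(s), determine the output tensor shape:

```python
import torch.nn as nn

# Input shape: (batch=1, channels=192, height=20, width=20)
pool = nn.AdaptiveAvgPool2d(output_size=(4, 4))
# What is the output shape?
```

Input: (1, 192, 20, 20) -> Output: (1, 192, 4, 4)

Answer: (1, 192, 4, 4)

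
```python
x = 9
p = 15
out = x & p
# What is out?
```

Trace:
`x = 9` → x = 9
`p = 15` → p = 15
`out = x & p` → out = 9
So out = 9

Answer: 9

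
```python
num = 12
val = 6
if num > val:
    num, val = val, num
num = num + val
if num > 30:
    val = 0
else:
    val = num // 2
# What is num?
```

Trace:
`num = 12` → num = 12
`val = 6` → val = 6
`if num > val: ...` → num > val is True → num = 6; val = 12
`num = num + val` → num = 18
`if num > 30: ...` → num > 30 is False, take else branch → val = 9
So num = 18

Answer: 18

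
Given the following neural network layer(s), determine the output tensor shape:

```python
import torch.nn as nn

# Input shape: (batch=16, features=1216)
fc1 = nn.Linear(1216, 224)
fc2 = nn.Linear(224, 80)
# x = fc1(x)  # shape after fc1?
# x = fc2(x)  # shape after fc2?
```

Input: (16, 1216) -> after fc1: (16, 224) -> Output: (16, 80)

Answer: (16, 80)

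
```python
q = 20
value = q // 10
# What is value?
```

Trace:
`q = 20` → q = 20
`value = q // 10` → value = 2
So value = 2

Answer: 2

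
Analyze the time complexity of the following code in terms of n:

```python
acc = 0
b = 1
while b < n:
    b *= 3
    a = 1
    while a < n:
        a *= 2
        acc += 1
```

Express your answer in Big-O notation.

Each loop level contributes: log n × log n. Multiplying the contributions gives O(log² n).

Answer: O(log² n)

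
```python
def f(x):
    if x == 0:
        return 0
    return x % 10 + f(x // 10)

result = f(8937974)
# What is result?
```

Sum of digits of 8937974: 4 + 7 + 9 + 7 + 3 + 9 + 8 = 47

Answer: 47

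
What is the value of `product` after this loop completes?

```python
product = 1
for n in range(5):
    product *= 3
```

3^5 = 243
`product` takes the values: 1 → 3 → 9 → 27 → 81 → 243

Answer: 243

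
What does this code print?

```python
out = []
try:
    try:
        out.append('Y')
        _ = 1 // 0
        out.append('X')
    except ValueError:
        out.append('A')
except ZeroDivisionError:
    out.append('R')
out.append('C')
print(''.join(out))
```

Execution trace: 'Y' (try body) → 'R' (outer except ZeroDivisionError) → 'C' (after the try/except). Output: YRC

Answer: YRC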